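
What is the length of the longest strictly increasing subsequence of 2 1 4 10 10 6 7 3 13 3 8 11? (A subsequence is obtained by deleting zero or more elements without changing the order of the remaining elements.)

6

Let dp[i] be the longest increasing subsequence ending at position i. Then dp = [1, 1, 2, 3, 3, 3, 4, 2, 5, 2, 5, 6].
The maximum is 6; one witness is 2, 4, 6, 7, 8, 11 at positions 1,3,6,7,11,12.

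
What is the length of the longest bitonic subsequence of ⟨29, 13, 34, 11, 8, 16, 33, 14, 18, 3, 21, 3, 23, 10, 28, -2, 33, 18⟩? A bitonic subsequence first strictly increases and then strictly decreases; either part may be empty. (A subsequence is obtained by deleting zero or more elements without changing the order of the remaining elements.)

8

Let inc[i] be the LIS ending at i and dec[i] the longest strictly decreasing subsequence starting at i. inc = [1, 1, 2, 1, 1, 2, 3, 2, 3, 1, 4, 1, 5, 2, 6, 1, 7, 3], dec = [6, 5, 5, 4, 3, 4, 4, 3, 3, 2, 3, 2, 3, 2, 2, 1, 2, 1].
max_i inc[i]+dec[i]−1 = 8, with one witness 13, 16, 18, 21, 23, 28, 33, 18.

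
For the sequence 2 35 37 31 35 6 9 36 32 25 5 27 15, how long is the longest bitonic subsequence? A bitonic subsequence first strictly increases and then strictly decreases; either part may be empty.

7

One longest bitonic subsequence is 2, 35, 37, 36, 32, 27, 15 (positions 1,2,3,8,9,12,13): it rises to 37 then falls. Length 7 is optimal.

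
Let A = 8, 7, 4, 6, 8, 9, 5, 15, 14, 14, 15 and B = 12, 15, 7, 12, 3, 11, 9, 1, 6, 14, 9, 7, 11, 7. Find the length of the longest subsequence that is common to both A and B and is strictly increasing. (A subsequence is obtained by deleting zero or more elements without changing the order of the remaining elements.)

3

A longest common strictly increasing subsequence is 7, 9, 14 (length 3); it appears in order in both A and B, and no longer such subsequence exists.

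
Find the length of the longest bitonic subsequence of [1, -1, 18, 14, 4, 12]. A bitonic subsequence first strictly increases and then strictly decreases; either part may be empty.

4

Let inc[i] be the LIS ending at i and dec[i] the longest strictly decreasing subsequence starting at i. inc = [1, 1, 2, 2, 2, 3], dec = [2, 1, 3, 2, 1, 1].
max_i inc[i]+dec[i]−1 = 4, with one witness 1, 18, 14, 12.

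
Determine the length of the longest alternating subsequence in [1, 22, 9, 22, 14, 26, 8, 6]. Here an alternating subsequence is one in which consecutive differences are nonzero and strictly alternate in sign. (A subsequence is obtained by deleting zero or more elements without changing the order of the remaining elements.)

7

A longest alternating subsequence is 1, 22, 9, 22, 14, 26, 8 (positions 1,2,3,4,5,6,7); its 6 consecutive differences strictly alternate in sign, and length 7 is optimal.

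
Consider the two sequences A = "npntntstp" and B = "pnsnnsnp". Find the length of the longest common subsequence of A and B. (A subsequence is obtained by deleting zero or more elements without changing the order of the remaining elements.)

Backtracking the LCS table gives one alignment: n (A1,B2) → n (A3,B4) → n (A5,B5) → s (A7,B6) → p (A9,B8).
So the longest common subsequence has length 5.

5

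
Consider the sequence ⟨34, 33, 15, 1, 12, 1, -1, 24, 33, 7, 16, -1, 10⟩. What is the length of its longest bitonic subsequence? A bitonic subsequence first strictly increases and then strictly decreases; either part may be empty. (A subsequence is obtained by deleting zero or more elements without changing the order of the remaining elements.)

6

Let inc[i] be the LIS ending at i and dec[i] the longest strictly decreasing subsequence starting at i. inc = [1, 1, 1, 1, 2, 1, 1, 3, 4, 2, 3, 1, 3], dec = [6, 5, 4, 2, 3, 2, 1, 3, 3, 2, 2, 1, 1].
max_i inc[i]+dec[i]−1 = 6, with one witness 34, 33, 15, 12, 7, -1.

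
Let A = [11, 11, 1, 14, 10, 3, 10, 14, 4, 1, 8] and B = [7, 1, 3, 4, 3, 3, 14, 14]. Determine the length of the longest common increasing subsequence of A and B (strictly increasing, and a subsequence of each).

3

For each value that appears in both, track the longest common increasing run ending there.
The best achievable length is 3; one witness is 1, 3, 4 (A-positions 3,6,9, B-positions 2,3,4).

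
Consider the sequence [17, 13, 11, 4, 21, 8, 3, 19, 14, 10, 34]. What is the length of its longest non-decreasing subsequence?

Scanning left to right, the best length ending at each element is: 17→1, 13→1, 11→1, 4→1, 21→2, 8→2, 3→1, 19→3, 14→3, 10→3, 34→4.
So the longest non-decreasing subsequence has length 4, e.g. 4, 8, 19, 34.

4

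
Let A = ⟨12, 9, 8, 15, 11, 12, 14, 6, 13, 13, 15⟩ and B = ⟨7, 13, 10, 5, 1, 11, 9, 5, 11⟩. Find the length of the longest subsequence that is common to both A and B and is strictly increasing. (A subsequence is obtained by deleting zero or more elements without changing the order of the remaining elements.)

2

For each value that appears in both, track the longest common increasing run ending there.
The best achievable length is 2; one witness is 9, 11 (A-positions 2,5, B-positions 7,9).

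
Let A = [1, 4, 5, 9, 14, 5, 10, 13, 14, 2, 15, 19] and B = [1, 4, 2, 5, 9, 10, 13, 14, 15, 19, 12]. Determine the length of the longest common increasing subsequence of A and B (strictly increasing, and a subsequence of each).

A longest common strictly increasing subsequence is 1, 4, 5, 9, 10, 13, 14, 15, 19 (length 9); it appears in order in both A and B, and no longer such subsequence exists.

9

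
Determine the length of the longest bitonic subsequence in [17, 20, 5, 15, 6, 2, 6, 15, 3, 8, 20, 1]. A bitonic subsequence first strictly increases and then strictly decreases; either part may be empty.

6

One longest bitonic subsequence is 17, 20, 15, 6, 3, 1 (positions 1,2,4,7,9,12): it rises to 20 then falls. Length 6 is optimal.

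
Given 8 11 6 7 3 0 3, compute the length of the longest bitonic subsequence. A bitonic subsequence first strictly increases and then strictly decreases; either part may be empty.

5

Let inc[i] be the LIS ending at i and dec[i] the longest strictly decreasing subsequence starting at i. inc = [1, 2, 1, 2, 1, 1, 2], dec = [4, 4, 3, 3, 2, 1, 1].
max_i inc[i]+dec[i]−1 = 5, with one witness 8, 11, 7, 3, 0.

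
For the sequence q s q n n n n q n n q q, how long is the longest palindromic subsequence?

10

One longest palindromic subsequence is qqnnnnnnqq (positions 1,3,4,5,6,7,9,10,11,12); it reads the same forward and backward, and the interval DP gives dp[1][12] = 10.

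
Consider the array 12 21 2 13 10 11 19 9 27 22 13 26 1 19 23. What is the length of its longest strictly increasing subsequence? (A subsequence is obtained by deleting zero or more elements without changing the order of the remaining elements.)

6

One longest increasing subsequence is 2, 10, 11, 19, 22, 26 (positions 3,5,6,7,10,12), of length 6; no longer one exists.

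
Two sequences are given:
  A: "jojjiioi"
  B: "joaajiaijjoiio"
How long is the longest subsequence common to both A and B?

Backtracking the LCS table gives one alignment: j (A1,B1) → o (A2,B2) → j (A3,B9) → j (A4,B10) → i (A5,B12) → i (A6,B13) → o (A7,B14).
So the longest common subsequence has length 7.

7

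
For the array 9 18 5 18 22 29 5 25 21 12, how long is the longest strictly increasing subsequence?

Let dp[i] be the longest increasing subsequence ending at position i. Then dp = [1, 2, 1, 2, 3, 4, 1, 4, 3, 2].
The maximum is 4; one witness is 9, 18, 22, 29 at positions 1,2,5,6.

4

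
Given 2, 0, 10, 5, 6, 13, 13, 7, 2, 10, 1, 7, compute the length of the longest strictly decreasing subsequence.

4

Let dp[i] be the longest decreasing subsequence ending at position i. Then dp = [1, 2, 1, 2, 2, 1, 1, 2, 3, 2, 4, 3].
The maximum is 4; one witness is 10, 5, 2, 1 at positions 3,4,9,11.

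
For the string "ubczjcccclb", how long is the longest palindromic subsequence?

One longest palindromic subsequence is bcccccb (positions 2,3,6,7,8,9,11); it reads the same forward and backward, and the interval DP gives dp[1][11] = 7.

7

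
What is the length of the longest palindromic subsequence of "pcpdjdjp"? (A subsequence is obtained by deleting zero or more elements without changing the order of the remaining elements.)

Using dp[i][j] = 2 + dp[i+1][j−1] if the ends match, else max(dp[i+1][j], dp[i][j−1]):
dp[1][8] = 5. A witness is pjdjp at positions 1,5,6,7,8.

5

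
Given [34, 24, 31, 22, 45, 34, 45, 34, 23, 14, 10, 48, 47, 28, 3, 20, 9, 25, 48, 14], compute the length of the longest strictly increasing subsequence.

6

One longest increasing subsequence is 24, 31, 34, 45, 47, 48 (positions 2,3,6,7,13,19), of length 6; no longer one exists.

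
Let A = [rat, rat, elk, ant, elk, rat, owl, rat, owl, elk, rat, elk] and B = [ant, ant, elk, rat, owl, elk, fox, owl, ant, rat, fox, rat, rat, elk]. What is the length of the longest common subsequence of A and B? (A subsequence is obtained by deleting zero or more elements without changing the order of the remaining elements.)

7

Backtracking the LCS table gives one alignment: rat (A1,B4) → elk (A3,B6) → ant (A4,B9) → rat (A6,B10) → rat (A8,B12) → rat (A11,B13) → elk (A12,B14).
So the longest common subsequence has length 7.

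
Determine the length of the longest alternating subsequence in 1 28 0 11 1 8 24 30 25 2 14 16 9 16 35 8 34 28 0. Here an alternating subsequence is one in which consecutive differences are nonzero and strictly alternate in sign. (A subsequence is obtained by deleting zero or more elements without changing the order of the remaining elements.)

Track the best alternating length ending on an up-step vs a down-step at each position: up/down = 1/1, 2/1, 1/3, 4/3, 4/5, 6/5, 6/3, 6/1, 6/7, 6/7, 8/7, 8/7, 8/9, 10/7, 10/1, 8/11, 12/11, 12/13, 1/13.
The maximum over both is 13; one such subsequence is 1, 28, 0, 11, 1, 8, 2, 14, 9, 16, 8, 34, 28.

13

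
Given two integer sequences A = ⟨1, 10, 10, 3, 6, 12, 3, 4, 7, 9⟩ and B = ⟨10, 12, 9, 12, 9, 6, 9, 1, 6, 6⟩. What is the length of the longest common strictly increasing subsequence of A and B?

2

A longest common strictly increasing subsequence is 10, 12 (length 2); it appears in order in both A and B, and no longer such subsequence exists.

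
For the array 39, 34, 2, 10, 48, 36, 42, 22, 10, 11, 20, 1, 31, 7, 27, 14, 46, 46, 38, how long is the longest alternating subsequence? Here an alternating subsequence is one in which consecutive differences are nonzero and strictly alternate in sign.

14

A longest alternating subsequence is 39, 34, 48, 36, 42, 10, 11, 1, 31, 7, 27, 14, 46, 38 (positions 1,2,5,6,7,9,10,12,13,14,15,16,17,19); its 13 consecutive differences strictly alternate in sign, and length 14 is optimal.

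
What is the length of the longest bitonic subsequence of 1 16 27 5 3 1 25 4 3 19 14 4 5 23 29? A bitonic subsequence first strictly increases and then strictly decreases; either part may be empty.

One longest bitonic subsequence is 1, 16, 27, 25, 19, 14, 5 (positions 1,2,3,7,10,11,13): it rises to 27 then falls. Length 7 is optimal.

7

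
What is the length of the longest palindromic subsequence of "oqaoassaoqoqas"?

10

One longest palindromic subsequence is oqoassaoqo (positions 1,2,4,5,6,7,8,9,10,11); it reads the same forward and backward, and the interval DP gives dp[1][14] = 10.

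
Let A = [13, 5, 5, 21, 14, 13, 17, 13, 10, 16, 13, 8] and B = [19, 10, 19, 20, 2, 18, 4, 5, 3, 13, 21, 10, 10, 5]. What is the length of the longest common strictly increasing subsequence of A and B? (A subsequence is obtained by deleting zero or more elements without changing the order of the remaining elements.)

For each value that appears in both, track the longest common increasing run ending there.
The best achievable length is 2; one witness is 5, 13 (A-positions 2,6, B-positions 8,10).

2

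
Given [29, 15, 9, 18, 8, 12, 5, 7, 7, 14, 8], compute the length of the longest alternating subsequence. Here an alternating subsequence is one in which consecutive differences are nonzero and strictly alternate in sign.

Track the best alternating length ending on an up-step vs a down-step at each position: up/down = 1/1, 1/2, 1/2, 3/2, 1/4, 5/4, 1/6, 7/6, 7/6, 7/4, 7/8.
The maximum over both is 8; one such subsequence is 29, 15, 18, 8, 12, 5, 14, 8.

8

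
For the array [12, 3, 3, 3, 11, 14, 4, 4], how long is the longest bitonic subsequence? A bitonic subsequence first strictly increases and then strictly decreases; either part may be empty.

4

Let inc[i] be the LIS ending at i and dec[i] the longest strictly decreasing subsequence starting at i. inc = [1, 1, 1, 1, 2, 3, 2, 2], dec = [3, 1, 1, 1, 2, 2, 1, 1].
max_i inc[i]+dec[i]−1 = 4, with one witness 3, 11, 14, 4.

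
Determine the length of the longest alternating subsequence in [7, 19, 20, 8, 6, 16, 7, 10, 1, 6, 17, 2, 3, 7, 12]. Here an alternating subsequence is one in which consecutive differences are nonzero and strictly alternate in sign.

10

A longest alternating subsequence is 7, 19, 8, 16, 7, 10, 1, 6, 2, 3 (positions 1,2,4,6,7,8,9,10,12,13); its 9 consecutive differences strictly alternate in sign, and length 10 is optimal.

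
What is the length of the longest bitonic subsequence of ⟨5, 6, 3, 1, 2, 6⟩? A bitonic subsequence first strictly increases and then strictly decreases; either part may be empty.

Let inc[i] be the LIS ending at i and dec[i] the longest strictly decreasing subsequence starting at i. inc = [1, 2, 1, 1, 2, 3], dec = [3, 3, 2, 1, 1, 1].
max_i inc[i]+dec[i]−1 = 4, with one witness 5, 6, 3, 2.

4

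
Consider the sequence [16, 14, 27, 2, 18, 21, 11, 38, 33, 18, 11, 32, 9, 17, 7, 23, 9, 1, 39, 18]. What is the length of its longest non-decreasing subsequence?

Scanning left to right, the best length ending at each element is: 16→1, 14→1, 27→2, 2→1, 18→2, 21→3, 11→2, 38→4, 33→4, 18→3, 11→3, 32→4, 9→2, 17→4, 7→2, 23→5, 9→3, 1→1, 39→6, 18→5.
So the longest non-decreasing subsequence has length 6, e.g. 2, 11, 11, 17, 23, 39.

6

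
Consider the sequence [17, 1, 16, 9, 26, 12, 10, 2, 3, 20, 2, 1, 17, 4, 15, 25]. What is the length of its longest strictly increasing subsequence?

6

Let dp[i] be the longest increasing subsequence ending at position i. Then dp = [1, 1, 2, 2, 3, 3, 3, 2, 3, 4, 2, 1, 4, 4, 5, 6].
The maximum is 6; one witness is 1, 2, 3, 4, 15, 25 at positions 2,8,9,14,15,16.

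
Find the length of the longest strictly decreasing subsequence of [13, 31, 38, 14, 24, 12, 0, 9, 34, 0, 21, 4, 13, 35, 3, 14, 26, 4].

6

Scanning left to right, the best length ending at each element is: 13→1, 31→1, 38→1, 14→2, 24→2, 12→3, 0→4, 9→4, 34→2, 0→5, 21→3, 4→5, 13→4, 35→2, 3→6, 14→4, 26→3, 4→5.
So the longest decreasing subsequence has length 6, e.g. 31, 14, 12, 9, 4, 3.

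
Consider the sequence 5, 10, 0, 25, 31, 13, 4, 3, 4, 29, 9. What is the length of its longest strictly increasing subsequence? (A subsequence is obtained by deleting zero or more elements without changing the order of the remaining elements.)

Scanning left to right, the best length ending at each element is: 5→1, 10→2, 0→1, 25→3, 31→4, 13→3, 4→2, 3→2, 4→3, 29→4, 9→4.
So the longest increasing subsequence has length 4, e.g. 5, 10, 25, 31.

4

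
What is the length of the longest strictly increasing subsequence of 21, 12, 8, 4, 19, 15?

2

Scanning left to right, the best length ending at each element is: 21→1, 12→1, 8→1, 4→1, 19→2, 15→2.
So the longest increasing subsequence has length 2, e.g. 12, 19.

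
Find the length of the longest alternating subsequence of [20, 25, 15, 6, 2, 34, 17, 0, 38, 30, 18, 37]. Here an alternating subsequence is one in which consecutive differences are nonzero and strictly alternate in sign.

8

A longest alternating subsequence is 20, 25, 15, 34, 17, 38, 30, 37 (positions 1,2,3,6,7,9,10,12); its 7 consecutive differences strictly alternate in sign, and length 8 is optimal.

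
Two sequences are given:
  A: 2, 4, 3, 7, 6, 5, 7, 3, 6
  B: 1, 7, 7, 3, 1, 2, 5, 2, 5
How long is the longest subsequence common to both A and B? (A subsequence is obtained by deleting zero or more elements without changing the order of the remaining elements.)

Backtracking the LCS table gives one alignment: 7 (A4,B2) → 7 (A7,B3) → 3 (A8,B4).
So the longest common subsequence has length 3.

3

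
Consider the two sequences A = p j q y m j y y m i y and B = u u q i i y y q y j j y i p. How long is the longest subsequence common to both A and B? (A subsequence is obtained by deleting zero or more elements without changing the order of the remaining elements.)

A longest common subsequence is qyjyi (length 5); the LCS DP confirms no longer common subsequence exists.

5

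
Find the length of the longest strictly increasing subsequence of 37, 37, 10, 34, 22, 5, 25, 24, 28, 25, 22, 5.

4

One longest increasing subsequence is 10, 22, 25, 28 (positions 3,5,7,9), of length 4; no longer one exists.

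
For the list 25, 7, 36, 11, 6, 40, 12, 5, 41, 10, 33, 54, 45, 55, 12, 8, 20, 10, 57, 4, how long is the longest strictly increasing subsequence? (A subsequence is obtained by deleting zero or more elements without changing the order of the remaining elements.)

One longest increasing subsequence is 25, 36, 40, 41, 54, 55, 57 (positions 1,3,6,9,12,14,19), of length 7; no longer one exists.

7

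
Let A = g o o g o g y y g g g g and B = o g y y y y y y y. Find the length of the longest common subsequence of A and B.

4

Backtracking the LCS table gives one alignment: o (A3,B1) → g (A4,B2) → y (A7,B8) → y (A8,B9).
So the longest common subsequence has length 4.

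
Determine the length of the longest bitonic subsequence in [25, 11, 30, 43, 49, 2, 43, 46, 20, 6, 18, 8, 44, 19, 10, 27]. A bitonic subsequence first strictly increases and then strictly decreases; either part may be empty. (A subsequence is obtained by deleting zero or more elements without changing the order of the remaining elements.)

8

One longest bitonic subsequence is 25, 30, 43, 49, 46, 44, 19, 10 (positions 1,3,4,5,8,13,14,15): it rises to 49 then falls. Length 8 is optimal.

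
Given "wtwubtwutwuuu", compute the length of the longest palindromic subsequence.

One longest palindromic subsequence is wtuwutw (positions 1,2,4,7,8,9,10); it reads the same forward and backward, and the interval DP gives dp[1][13] = 7.

7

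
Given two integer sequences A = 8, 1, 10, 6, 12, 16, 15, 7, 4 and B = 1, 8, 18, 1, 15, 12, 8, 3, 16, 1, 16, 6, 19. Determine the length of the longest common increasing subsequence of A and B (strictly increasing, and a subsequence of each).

3

A longest common strictly increasing subsequence is 1, 12, 16 (length 3); it appears in order in both A and B, and no longer such subsequence exists.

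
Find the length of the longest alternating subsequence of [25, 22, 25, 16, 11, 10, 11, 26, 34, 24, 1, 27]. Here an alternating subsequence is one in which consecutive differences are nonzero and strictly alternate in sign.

7

Track the best alternating length ending on an up-step vs a down-step at each position: up/down = 1/1, 1/2, 3/1, 1/4, 1/4, 1/4, 5/4, 5/1, 5/1, 5/6, 1/6, 7/6.
The maximum over both is 7; one such subsequence is 25, 22, 25, 16, 26, 24, 27.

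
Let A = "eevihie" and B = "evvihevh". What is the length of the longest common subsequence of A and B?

Backtracking the LCS table gives one alignment: e (A1,B1) → v (A3,B3) → i (A4,B4) → h (A5,B5) → e (A7,B6).
So the longest common subsequence has length 5.

5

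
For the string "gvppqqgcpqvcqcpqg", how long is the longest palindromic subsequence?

Using dp[i][j] = 2 + dp[i+1][j−1] if the ends match, else max(dp[i+1][j], dp[i][j−1]):
dp[1][17] = 9. A witness is gqpcqcpqg at positions 1,5,9,12,13,14,15,16,17.

9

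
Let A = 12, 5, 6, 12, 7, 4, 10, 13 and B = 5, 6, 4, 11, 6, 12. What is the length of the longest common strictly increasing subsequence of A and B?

3

A longest common strictly increasing subsequence is 5, 6, 12 (length 3); it appears in order in both A and B, and no longer such subsequence exists.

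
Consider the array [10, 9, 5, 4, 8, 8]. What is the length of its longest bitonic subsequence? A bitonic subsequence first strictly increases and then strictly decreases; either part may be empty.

4

One longest bitonic subsequence is 10, 9, 5, 4 (positions 1,2,3,4): it rises to 10 then falls. Length 4 is optimal.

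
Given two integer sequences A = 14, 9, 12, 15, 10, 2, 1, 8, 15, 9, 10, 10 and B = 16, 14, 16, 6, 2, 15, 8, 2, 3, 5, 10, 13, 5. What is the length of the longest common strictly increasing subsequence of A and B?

3

A longest common strictly increasing subsequence is 2, 8, 10 (length 3); it appears in order in both A and B, and no longer such subsequence exists.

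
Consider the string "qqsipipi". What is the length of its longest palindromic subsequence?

One longest palindromic subsequence is ipipi (positions 4,5,6,7,8); it reads the same forward and backward, and the interval DP gives dp[1][8] = 5.

5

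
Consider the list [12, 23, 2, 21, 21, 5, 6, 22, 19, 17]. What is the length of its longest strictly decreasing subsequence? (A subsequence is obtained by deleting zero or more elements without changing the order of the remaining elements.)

Scanning left to right, the best length ending at each element is: 12→1, 23→1, 2→2, 21→2, 21→2, 5→3, 6→3, 22→2, 19→3, 17→4.
So the longest decreasing subsequence has length 4, e.g. 23, 21, 19, 17.

4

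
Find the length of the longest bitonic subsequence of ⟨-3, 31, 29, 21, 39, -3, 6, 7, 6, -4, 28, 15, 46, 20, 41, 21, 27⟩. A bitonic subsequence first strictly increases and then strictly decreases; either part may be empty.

Let inc[i] be the LIS ending at i and dec[i] the longest strictly decreasing subsequence starting at i. inc = [1, 2, 2, 2, 3, 1, 2, 3, 2, 1, 4, 4, 5, 5, 6, 6, 7], dec = [2, 6, 5, 4, 4, 2, 2, 3, 2, 1, 2, 1, 3, 1, 2, 1, 1].
max_i inc[i]+dec[i]−1 = 7, with one witness -3, 31, 29, 21, 7, 6, -4.

7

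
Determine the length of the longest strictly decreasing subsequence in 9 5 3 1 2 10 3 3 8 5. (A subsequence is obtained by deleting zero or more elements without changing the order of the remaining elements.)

4

Scanning left to right, the best length ending at each element is: 9→1, 5→2, 3→3, 1→4, 2→4, 10→1, 3→3, 3→3, 8→2, 5→3.
So the longest decreasing subsequence has length 4, e.g. 9, 5, 3, 1.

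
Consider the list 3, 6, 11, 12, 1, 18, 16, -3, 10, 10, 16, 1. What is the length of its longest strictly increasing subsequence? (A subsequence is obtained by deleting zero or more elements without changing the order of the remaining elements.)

One longest increasing subsequence is 3, 6, 11, 12, 18 (positions 1,2,3,4,6), of length 5; no longer one exists.

5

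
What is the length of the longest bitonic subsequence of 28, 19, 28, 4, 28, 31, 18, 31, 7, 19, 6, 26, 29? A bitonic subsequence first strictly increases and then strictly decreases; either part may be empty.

Let inc[i] be the LIS ending at i and dec[i] the longest strictly decreasing subsequence starting at i. inc = [1, 1, 2, 1, 2, 3, 2, 3, 2, 3, 2, 4, 5], dec = [5, 4, 4, 1, 4, 4, 3, 3, 2, 2, 1, 1, 1].
max_i inc[i]+dec[i]−1 = 6, with one witness 19, 28, 31, 18, 7, 6.

6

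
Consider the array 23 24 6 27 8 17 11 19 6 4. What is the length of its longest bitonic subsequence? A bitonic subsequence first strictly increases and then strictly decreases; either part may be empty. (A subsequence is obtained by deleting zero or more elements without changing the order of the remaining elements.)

7

One longest bitonic subsequence is 23, 24, 27, 17, 11, 6, 4 (positions 1,2,4,6,7,9,10): it rises to 27 then falls. Length 7 is optimal.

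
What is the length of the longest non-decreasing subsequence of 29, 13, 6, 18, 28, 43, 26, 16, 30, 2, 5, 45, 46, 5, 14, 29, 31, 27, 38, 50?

Scanning left to right, the best length ending at each element is: 29→1, 13→1, 6→1, 18→2, 28→3, 43→4, 26→3, 16→2, 30→4, 2→1, 5→2, 45→5, 46→6, 5→3, 14→4, 29→5, 31→6, 27→5, 38→7, 50→8.
So the longest non-decreasing subsequence has length 8, e.g. 2, 5, 5, 14, 29, 31, 38, 50.

8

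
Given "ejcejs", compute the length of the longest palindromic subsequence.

Using dp[i][j] = 2 + dp[i+1][j−1] if the ends match, else max(dp[i+1][j], dp[i][j−1]):
dp[1][6] = 3. A witness is jej at positions 2,4,5.

3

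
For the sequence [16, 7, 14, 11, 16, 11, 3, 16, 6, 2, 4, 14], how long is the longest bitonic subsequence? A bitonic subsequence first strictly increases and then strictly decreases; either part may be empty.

6

Let inc[i] be the LIS ending at i and dec[i] the longest strictly decreasing subsequence starting at i. inc = [1, 1, 2, 2, 3, 2, 1, 3, 2, 1, 2, 3], dec = [5, 3, 4, 3, 4, 3, 2, 3, 2, 1, 1, 1].
max_i inc[i]+dec[i]−1 = 6, with one witness 7, 14, 16, 11, 6, 4.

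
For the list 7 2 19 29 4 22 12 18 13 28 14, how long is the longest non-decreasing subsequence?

5

One longest non-decreasing subsequence is 2, 4, 12, 18, 28 (positions 2,5,7,8,10), of length 5; no longer one exists.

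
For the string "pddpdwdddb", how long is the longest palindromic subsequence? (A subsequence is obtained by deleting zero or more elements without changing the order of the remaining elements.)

7

Using dp[i][j] = 2 + dp[i+1][j−1] if the ends match, else max(dp[i+1][j], dp[i][j−1]):
dp[1][10] = 7. A witness is dddwddd at positions 2,3,5,6,7,8,9.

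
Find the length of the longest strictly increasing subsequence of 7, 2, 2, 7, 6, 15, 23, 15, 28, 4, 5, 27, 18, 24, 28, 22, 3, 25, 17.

6

Let dp[i] be the longest increasing subsequence ending at position i. Then dp = [1, 1, 1, 2, 2, 3, 4, 3, 5, 2, 3, 5, 4, 5, 6, 5, 2, 6, 4].
The maximum is 6; one witness is 2, 7, 15, 23, 27, 28 at positions 2,4,6,7,12,15.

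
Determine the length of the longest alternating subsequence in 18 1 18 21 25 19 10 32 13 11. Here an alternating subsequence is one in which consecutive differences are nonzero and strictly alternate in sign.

6

A longest alternating subsequence is 18, 1, 21, 19, 32, 13 (positions 1,2,4,6,8,9); its 5 consecutive differences strictly alternate in sign, and length 6 is optimal.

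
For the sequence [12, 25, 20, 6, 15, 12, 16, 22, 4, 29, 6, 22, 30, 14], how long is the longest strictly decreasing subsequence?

Let dp[i] be the longest decreasing subsequence ending at position i. Then dp = [1, 1, 2, 3, 3, 4, 3, 2, 5, 1, 5, 2, 1, 4].
The maximum is 5; one witness is 25, 20, 15, 12, 4 at positions 2,3,5,6,9.

5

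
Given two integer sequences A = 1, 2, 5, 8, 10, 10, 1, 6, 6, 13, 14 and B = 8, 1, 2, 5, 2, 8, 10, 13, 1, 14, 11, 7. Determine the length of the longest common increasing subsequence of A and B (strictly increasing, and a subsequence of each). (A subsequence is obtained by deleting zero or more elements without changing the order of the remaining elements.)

For each value that appears in both, track the longest common increasing run ending there.
The best achievable length is 7; one witness is 1, 2, 5, 8, 10, 13, 14 (A-positions 1,2,3,4,5,10,11, B-positions 2,3,4,6,7,8,10).

7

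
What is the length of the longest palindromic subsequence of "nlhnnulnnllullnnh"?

12

Using dp[i][j] = 2 + dp[i+1][j−1] if the ends match, else max(dp[i+1][j], dp[i][j−1]):
dp[1][17] = 12. A witness is hnnulnnlunnh at positions 3,4,5,6,7,8,9,11,12,15,16,17.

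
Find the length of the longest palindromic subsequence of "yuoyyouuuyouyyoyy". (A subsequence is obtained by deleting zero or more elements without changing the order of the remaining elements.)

Using dp[i][j] = 2 + dp[i+1][j−1] if the ends match, else max(dp[i+1][j], dp[i][j−1]):
dp[1][17] = 13. A witness is yoyyouuuoyyoy at positions 1,3,4,5,6,7,8,9,11,13,14,15,17.

13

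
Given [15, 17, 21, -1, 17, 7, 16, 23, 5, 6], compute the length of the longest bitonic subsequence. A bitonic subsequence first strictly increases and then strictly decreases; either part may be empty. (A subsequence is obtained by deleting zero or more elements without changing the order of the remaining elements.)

Let inc[i] be the LIS ending at i and dec[i] the longest strictly decreasing subsequence starting at i. inc = [1, 2, 3, 1, 2, 2, 3, 4, 2, 3], dec = [3, 3, 4, 1, 3, 2, 2, 2, 1, 1].
max_i inc[i]+dec[i]−1 = 6, with one witness 15, 17, 21, 17, 16, 6.

6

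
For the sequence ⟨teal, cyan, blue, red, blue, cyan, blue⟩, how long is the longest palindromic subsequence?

One longest palindromic subsequence is cyan blue red blue cyan (positions 2,3,4,5,6); it reads the same forward and backward, and the interval DP gives dp[1][7] = 5.

5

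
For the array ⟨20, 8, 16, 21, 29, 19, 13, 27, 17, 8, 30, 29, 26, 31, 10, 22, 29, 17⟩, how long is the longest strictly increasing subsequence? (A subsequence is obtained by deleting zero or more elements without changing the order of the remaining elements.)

Let dp[i] be the longest increasing subsequence ending at position i. Then dp = [1, 1, 2, 3, 4, 3, 2, 4, 3, 1, 5, 5, 4, 6, 2, 4, 5, 3].
The maximum is 6; one witness is 8, 16, 21, 29, 30, 31 at positions 2,3,4,5,11,14.

6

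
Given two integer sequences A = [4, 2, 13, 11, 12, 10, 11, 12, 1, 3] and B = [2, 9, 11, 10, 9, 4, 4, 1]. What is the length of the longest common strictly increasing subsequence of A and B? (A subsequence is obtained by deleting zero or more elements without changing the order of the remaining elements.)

For each value that appears in both, track the longest common increasing run ending there.
The best achievable length is 2; one witness is 2, 11 (A-positions 2,4, B-positions 1,3).

2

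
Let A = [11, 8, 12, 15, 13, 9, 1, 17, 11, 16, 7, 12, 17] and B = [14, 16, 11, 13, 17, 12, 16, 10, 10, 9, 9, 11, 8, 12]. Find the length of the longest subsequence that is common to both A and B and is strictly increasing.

For each value that appears in both, track the longest common increasing run ending there.
The best achievable length is 3; one witness is 11, 13, 17 (A-positions 1,5,8, B-positions 3,4,5).

3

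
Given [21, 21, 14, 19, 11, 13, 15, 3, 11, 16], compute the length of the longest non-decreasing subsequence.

Scanning left to right, the best length ending at each element is: 21→1, 21→2, 14→1, 19→2, 11→1, 13→2, 15→3, 3→1, 11→2, 16→4.
So the longest non-decreasing subsequence has length 4, e.g. 11, 13, 15, 16.

4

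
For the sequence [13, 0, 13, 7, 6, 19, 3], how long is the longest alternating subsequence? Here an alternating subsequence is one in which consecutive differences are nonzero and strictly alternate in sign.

A longest alternating subsequence is 13, 0, 13, 7, 19, 3 (positions 1,2,3,4,6,7); its 5 consecutive differences strictly alternate in sign, and length 6 is optimal.

6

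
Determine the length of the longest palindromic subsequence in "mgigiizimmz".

One longest palindromic subsequence is miiiim (positions 1,3,5,6,8,10); it reads the same forward and backward, and the interval DP gives dp[1][11] = 6.

6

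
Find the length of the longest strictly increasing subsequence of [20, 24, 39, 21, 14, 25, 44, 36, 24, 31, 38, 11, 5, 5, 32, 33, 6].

Scanning left to right, the best length ending at each element is: 20→1, 24→2, 39→3, 21→2, 14→1, 25→3, 44→4, 36→4, 24→3, 31→4, 38→5, 11→1, 5→1, 5→1, 32→5, 33→6, 6→2.
So the longest increasing subsequence has length 6, e.g. 20, 24, 25, 31, 32, 33.

6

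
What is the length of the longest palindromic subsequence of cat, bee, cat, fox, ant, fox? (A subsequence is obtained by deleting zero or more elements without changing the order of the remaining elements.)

3

Using dp[i][j] = 2 + dp[i+1][j−1] if the ends match, else max(dp[i+1][j], dp[i][j−1]):
dp[1][6] = 3. A witness is fox ant fox at positions 4,5,6.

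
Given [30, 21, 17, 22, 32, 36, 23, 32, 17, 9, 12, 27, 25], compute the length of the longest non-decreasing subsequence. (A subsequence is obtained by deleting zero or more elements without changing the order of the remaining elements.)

4

One longest non-decreasing subsequence is 21, 22, 32, 36 (positions 2,4,5,6), of length 4; no longer one exists.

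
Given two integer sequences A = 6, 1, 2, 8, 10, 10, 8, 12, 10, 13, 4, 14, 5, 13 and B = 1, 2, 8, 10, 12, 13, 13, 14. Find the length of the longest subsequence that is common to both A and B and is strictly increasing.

7

A longest common strictly increasing subsequence is 1, 2, 8, 10, 12, 13, 14 (length 7); it appears in order in both A and B, and no longer such subsequence exists.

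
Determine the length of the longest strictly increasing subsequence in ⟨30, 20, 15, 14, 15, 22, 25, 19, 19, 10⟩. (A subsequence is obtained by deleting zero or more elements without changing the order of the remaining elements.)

One longest increasing subsequence is 14, 15, 22, 25 (positions 4,5,6,7), of length 4; no longer one exists.

4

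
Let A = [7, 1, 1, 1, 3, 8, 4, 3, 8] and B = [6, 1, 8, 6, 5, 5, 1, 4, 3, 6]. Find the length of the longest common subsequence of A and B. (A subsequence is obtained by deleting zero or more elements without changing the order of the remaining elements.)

4

A longest common subsequence is 1, 1, 4, 3 (length 4); the LCS DP confirms no longer common subsequence exists.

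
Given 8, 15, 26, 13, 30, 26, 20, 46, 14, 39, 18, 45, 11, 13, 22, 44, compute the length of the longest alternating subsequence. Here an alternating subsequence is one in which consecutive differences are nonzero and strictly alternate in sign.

12

Track the best alternating length ending on an up-step vs a down-step at each position: up/down = 1/1, 2/1, 2/1, 2/3, 4/1, 4/5, 4/5, 6/1, 4/7, 8/7, 8/9, 10/7, 2/11, 12/11, 12/11, 12/11.
The maximum over both is 12; one such subsequence is 8, 15, 13, 30, 26, 46, 14, 39, 18, 45, 11, 13.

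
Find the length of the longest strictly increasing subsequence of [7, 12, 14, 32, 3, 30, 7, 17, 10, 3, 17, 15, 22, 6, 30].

6

Let dp[i] be the longest increasing subsequence ending at position i. Then dp = [1, 2, 3, 4, 1, 4, 2, 4, 3, 1, 4, 4, 5, 2, 6].
The maximum is 6; one witness is 7, 12, 14, 17, 22, 30 at positions 1,2,3,8,13,15.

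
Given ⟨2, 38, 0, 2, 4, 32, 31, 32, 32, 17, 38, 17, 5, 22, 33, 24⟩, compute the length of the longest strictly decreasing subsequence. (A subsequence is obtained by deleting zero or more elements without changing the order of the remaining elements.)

5

Let dp[i] be the longest decreasing subsequence ending at position i. Then dp = [1, 1, 2, 2, 2, 2, 3, 2, 2, 4, 1, 4, 5, 4, 2, 4].
The maximum is 5; one witness is 38, 32, 31, 17, 5 at positions 2,6,7,10,13.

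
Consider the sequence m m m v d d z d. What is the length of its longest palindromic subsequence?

One longest palindromic subsequence is dzd (positions 5,7,8); it reads the same forward and backward, and the interval DP gives dp[1][8] = 3.

3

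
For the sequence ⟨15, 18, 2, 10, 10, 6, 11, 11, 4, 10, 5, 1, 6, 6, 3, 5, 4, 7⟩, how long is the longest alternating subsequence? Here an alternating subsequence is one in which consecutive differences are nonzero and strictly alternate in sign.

A longest alternating subsequence is 15, 18, 2, 10, 6, 11, 4, 10, 5, 6, 3, 5, 4, 7 (positions 1,2,3,4,6,7,9,10,11,13,15,16,17,18); its 13 consecutive differences strictly alternate in sign, and length 14 is optimal.

14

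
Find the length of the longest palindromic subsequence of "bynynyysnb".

7

One longest palindromic subsequence is bnyyynb (positions 1,3,4,6,7,9,10); it reads the same forward and backward, and the interval DP gives dp[1][10] = 7.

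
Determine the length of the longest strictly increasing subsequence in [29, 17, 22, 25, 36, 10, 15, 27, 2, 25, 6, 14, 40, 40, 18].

5

Let dp[i] be the longest increasing subsequence ending at position i. Then dp = [1, 1, 2, 3, 4, 1, 2, 4, 1, 3, 2, 3, 5, 5, 4].
The maximum is 5; one witness is 17, 22, 25, 36, 40 at positions 2,3,4,5,13.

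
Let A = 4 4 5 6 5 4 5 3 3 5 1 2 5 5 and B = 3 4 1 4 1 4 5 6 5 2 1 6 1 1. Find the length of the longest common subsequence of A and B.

6

A longest common subsequence is 4, 4, 5, 6, 5, 1 (length 6); the LCS DP confirms no longer common subsequence exists.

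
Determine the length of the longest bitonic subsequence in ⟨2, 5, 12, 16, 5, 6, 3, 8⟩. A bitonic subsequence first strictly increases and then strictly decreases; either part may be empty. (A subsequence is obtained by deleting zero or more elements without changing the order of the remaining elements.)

6

One longest bitonic subsequence is 2, 5, 12, 16, 6, 3 (positions 1,2,3,4,6,7): it rises to 16 then falls. Length 6 is optimal.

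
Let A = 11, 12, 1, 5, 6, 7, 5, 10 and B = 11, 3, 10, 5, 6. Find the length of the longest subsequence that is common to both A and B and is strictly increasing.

2

A longest common strictly increasing subsequence is 5, 6 (length 2); it appears in order in both A and B, and no longer such subsequence exists.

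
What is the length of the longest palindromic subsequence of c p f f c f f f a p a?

7

One longest palindromic subsequence is pfffffp (positions 2,3,4,6,7,8,10); it reads the same forward and backward, and the interval DP gives dp[1][11] = 7.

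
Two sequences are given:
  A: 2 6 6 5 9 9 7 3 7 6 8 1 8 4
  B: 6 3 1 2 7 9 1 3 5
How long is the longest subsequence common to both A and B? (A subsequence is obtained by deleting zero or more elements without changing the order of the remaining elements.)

4

A longest common subsequence is 6, 3, 7, 1 (length 4); the LCS DP confirms no longer common subsequence exists.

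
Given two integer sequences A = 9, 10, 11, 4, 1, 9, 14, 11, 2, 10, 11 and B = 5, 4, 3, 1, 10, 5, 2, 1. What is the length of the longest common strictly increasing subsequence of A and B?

For each value that appears in both, track the longest common increasing run ending there.
The best achievable length is 2; one witness is 4, 10 (A-positions 4,10, B-positions 2,5).

2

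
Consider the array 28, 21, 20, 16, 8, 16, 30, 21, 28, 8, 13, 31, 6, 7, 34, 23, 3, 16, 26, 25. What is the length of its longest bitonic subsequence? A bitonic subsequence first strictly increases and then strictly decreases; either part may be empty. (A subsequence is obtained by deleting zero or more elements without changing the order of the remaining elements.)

8

Let inc[i] be the LIS ending at i and dec[i] the longest strictly decreasing subsequence starting at i. inc = [1, 1, 1, 1, 1, 2, 3, 3, 4, 1, 2, 5, 1, 2, 6, 4, 1, 3, 5, 5], dec = [7, 6, 5, 4, 3, 4, 5, 4, 4, 3, 3, 3, 2, 2, 3, 2, 1, 1, 2, 1].
max_i inc[i]+dec[i]−1 = 8, with one witness 8, 16, 21, 28, 31, 34, 26, 25.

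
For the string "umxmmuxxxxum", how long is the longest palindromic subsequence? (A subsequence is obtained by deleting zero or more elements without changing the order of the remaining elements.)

8

Using dp[i][j] = 2 + dp[i+1][j−1] if the ends match, else max(dp[i+1][j], dp[i][j−1]):
dp[1][12] = 8. A witness is muxxxxum at positions 2,6,7,8,9,10,11,12.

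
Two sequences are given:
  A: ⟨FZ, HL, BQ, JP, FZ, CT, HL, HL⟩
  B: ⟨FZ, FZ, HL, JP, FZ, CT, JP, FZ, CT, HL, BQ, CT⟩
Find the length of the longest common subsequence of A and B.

6

A longest common subsequence is FZ, HL, JP, FZ, CT, HL (length 6); the LCS DP confirms no longer common subsequence exists.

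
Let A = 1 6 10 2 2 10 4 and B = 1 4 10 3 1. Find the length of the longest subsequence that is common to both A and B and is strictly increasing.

2

A longest common strictly increasing subsequence is 1, 4 (length 2); it appears in order in both A and B, and no longer such subsequence exists.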